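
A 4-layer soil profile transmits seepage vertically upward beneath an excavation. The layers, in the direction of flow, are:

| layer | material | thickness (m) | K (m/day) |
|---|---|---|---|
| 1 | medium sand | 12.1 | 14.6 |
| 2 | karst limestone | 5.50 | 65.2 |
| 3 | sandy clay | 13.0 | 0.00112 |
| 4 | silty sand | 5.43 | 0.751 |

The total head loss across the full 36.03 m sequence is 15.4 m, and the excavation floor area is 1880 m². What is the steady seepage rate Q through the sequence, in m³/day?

2.49

Flow is perpendicular to layering, so the layers act in series and the equivalent K is the thickness-weighted harmonic mean.
Total thickness L = 12.1 + 5.50 + 13.0 + 5.43 = 36.03 m.
Σ(b_i/K_i) = 12.1/14.6 + 5.50/65.2 + 13.0/0.00112 + 5.43/0.751 = 11615 d.
K_eq = L / Σ(b_i/K_i) = 36.03 / 11615 = 0.003102 m/day.
Q = K_eq · A · (Δh/L) = 0.003102 × 1880 × (15.4/36.03) = 2.493 m³/day.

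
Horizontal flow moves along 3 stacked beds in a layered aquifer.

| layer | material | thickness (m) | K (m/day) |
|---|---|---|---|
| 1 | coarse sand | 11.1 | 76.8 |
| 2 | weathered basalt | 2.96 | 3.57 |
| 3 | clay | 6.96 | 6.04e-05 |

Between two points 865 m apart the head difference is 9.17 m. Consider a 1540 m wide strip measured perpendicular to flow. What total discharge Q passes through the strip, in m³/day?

14100

Flow is parallel to layering, so each bed carries its own Darcy discharge and the transmissivities add.
Σ(K_i·b_i) = 76.8×11.1 + 3.57×2.96 + 6.04e-05×6.96 = 863.0 m²/day.
Hydraulic gradient i = Δh / L = 9.17 / 865 = 0.01060.
Q = Σ(K_i·b_i) · W · i = 863.0 × 1540 × 0.01060 = 14090 m³/day.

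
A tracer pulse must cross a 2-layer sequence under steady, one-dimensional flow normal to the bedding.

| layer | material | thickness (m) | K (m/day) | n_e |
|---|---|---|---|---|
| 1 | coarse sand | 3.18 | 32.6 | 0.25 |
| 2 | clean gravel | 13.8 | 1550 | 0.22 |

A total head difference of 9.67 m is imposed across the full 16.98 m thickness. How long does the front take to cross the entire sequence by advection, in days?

0.0422

With flow normal to the layers, continuity requires the same specific discharge q through every layer.
Σ(b_i/K_i) = 3.18/32.6 + 13.8/1550 = 0.1064 d.
q = Δh / Σ(b_i/K_i) = 9.67 / 0.1064 = 90.84 m/day.
In each layer the seepage velocity is v_i = q/n_i, so the layer transit time is t_i = b_i·n_i / q:
  layer 1 (coarse sand): t_1 = 3.18 × 0.25 / 90.84 = 0.008752 d
  layer 2 (clean gravel): t_2 = 13.8 × 0.22 / 90.84 = 0.03342 d
Total t = Σ t_i = 0.04217 days.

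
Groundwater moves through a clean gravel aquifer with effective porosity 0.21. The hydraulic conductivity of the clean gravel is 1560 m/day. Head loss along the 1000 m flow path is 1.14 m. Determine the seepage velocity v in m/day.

8.47

Hydraulic gradient i = Δh / L = 1.14 / 1000 = 0.001140.
Darcy flux q = K · i = 1560 × 0.001140 = 1.778 m/day.
Seepage velocity v = q / n_e = 1.778 / 0.21 = 8.469 m/day.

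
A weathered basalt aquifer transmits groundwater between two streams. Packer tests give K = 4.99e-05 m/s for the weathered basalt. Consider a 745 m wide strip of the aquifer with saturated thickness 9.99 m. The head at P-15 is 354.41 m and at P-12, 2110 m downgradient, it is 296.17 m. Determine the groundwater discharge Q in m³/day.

Convert K: 4.99e-05 m/s × 86400 = 4.311 m/day.
Cross-sectional area A = 745 × 9.99 = 7443 m².
Hydraulic gradient i = (354.41 − 296.17) / 2110 = 58.24 / 2110 = 0.02760.
Darcy's law: Q = K · A · i = 4.311 × 7443 × 0.02760 = 885.7 m³/day.

886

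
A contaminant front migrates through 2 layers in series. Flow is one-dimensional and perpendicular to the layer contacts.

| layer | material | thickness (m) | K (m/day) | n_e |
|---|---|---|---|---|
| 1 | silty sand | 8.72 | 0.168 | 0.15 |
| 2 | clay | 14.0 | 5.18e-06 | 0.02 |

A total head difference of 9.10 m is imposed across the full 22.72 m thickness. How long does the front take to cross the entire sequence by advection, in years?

With flow normal to the layers, continuity requires the same specific discharge q through every layer.
Σ(b_i/K_i) = 8.72/0.168 + 14.0/5.18e-06 = 2.703e+06 d.
q = Δh / Σ(b_i/K_i) = 9.10 / 2.703e+06 = 3.367e-06 m/day.
In each layer the seepage velocity is v_i = q/n_i, so the layer transit time is t_i = b_i·n_i / q:
  layer 1 (silty sand): t_1 = 8.72 × 0.15 / 3.367e-06 = 3.885e+05 d
  layer 2 (clay): t_2 = 14.0 × 0.02 / 3.367e-06 = 83162 d
Total t = Σ t_i = 4.716e+05 days = 1291 years.

1290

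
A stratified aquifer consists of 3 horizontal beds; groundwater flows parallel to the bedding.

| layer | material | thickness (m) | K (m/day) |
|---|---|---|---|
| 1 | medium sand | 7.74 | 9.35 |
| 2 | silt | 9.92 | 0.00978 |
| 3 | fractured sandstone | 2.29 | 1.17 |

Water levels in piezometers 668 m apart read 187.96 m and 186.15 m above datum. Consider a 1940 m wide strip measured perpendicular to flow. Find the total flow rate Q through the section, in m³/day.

395

Flow is parallel to layering, so each bed carries its own Darcy discharge and the transmissivities add.
Σ(K_i·b_i) = 9.35×7.74 + 0.00978×9.92 + 1.17×2.29 = 75.15 m²/day.
Hydraulic gradient i = (187.96 − 186.15) / 668 = 1.81 / 668 = 0.002710.
Q = Σ(K_i·b_i) · W · i = 75.15 × 1940 × 0.002710 = 395.0 m³/day.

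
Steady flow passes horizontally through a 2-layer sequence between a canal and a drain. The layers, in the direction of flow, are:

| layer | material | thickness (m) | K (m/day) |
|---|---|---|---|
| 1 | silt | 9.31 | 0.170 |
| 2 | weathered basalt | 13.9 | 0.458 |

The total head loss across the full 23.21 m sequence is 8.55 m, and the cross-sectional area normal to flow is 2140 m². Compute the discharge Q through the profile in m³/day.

215

Flow is perpendicular to layering, so the layers act in series and the equivalent K is the thickness-weighted harmonic mean.
Total thickness L = 9.31 + 13.9 = 23.21 m.
Σ(b_i/K_i) = 9.31/0.170 + 13.9/0.458 = 85.11 d.
K_eq = L / Σ(b_i/K_i) = 23.21 / 85.11 = 0.2727 m/day.
Q = K_eq · A · (Δh/L) = 0.2727 × 2140 × (8.55/23.21) = 215.0 m³/day.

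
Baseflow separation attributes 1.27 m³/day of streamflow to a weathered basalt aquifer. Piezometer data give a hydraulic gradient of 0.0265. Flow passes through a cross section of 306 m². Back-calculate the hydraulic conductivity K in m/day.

Hydraulic gradient i = 0.0265.
From Q = K·A·i, K = Q / (A·i) = 1.27 / (306.0 × 0.02650) = 0.1566 m/day.

0.157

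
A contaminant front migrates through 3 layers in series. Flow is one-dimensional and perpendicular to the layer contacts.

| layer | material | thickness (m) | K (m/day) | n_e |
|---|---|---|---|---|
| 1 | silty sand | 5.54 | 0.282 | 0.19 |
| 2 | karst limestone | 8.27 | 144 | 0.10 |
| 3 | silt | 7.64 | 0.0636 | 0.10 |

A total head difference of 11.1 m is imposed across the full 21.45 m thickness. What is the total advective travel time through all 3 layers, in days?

With flow normal to the layers, continuity requires the same specific discharge q through every layer.
Σ(b_i/K_i) = 5.54/0.282 + 8.27/144 + 7.64/0.0636 = 139.8 d.
q = Δh / Σ(b_i/K_i) = 11.1 / 139.8 = 0.07938 m/day.
In each layer the seepage velocity is v_i = q/n_i, so the layer transit time is t_i = b_i·n_i / q:
  layer 1 (silty sand): t_1 = 5.54 × 0.19 / 0.07938 = 13.26 d
  layer 2 (karst limestone): t_2 = 8.27 × 0.10 / 0.07938 = 10.42 d
  layer 3 (silt): t_3 = 7.64 × 0.10 / 0.07938 = 9.624 d
Total t = Σ t_i = 33.30 days.

33.3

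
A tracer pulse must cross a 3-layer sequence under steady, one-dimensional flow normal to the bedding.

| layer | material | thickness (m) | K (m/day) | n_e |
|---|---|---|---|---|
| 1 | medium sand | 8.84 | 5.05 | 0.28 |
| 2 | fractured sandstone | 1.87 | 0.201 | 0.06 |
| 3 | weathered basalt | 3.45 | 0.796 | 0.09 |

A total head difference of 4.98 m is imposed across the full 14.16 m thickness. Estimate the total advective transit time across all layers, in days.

8.95

With flow normal to the layers, continuity requires the same specific discharge q through every layer.
Σ(b_i/K_i) = 8.84/5.05 + 1.87/0.201 + 3.45/0.796 = 15.39 d.
q = Δh / Σ(b_i/K_i) = 4.98 / 15.39 = 0.3236 m/day.
In each layer the seepage velocity is v_i = q/n_i, so the layer transit time is t_i = b_i·n_i / q:
  layer 1 (medium sand): t_1 = 8.84 × 0.28 / 0.3236 = 7.648 d
  layer 2 (fractured sandstone): t_2 = 1.87 × 0.06 / 0.3236 = 0.3467 d
  layer 3 (weathered basalt): t_3 = 3.45 × 0.09 / 0.3236 = 0.9594 d
Total t = Σ t_i = 8.954 days.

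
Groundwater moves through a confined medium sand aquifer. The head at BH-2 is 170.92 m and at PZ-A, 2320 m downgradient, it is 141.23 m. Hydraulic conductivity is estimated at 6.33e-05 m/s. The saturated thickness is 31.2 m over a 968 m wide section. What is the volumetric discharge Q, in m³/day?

Convert K: 6.33e-05 m/s × 86400 = 5.469 m/day.
Cross-sectional area A = 968 × 31.2 = 30202 m².
Hydraulic gradient i = (170.92 − 141.23) / 2320 = 29.69 / 2320 = 0.01280.
Darcy's law: Q = K · A · i = 5.469 × 30202 × 0.01280 = 2114 m³/day.

2110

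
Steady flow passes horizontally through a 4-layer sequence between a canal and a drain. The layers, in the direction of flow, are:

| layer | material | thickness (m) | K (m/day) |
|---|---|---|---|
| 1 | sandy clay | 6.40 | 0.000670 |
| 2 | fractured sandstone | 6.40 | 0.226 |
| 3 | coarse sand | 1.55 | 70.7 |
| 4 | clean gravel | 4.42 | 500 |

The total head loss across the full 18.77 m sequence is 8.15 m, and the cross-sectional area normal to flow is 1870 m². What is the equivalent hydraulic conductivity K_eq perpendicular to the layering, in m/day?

Flow is perpendicular to layering, so the layers act in series and the equivalent K is the thickness-weighted harmonic mean.
Total thickness L = 6.40 + 6.40 + 1.55 + 4.42 = 18.77 m.
Σ(b_i/K_i) = 6.40/0.000670 + 6.40/0.226 + 1.55/70.7 + 4.42/500 = 9581 d.
K_eq = L / Σ(b_i/K_i) = 18.77 / 9581 = 0.001959 m/day.

0.00196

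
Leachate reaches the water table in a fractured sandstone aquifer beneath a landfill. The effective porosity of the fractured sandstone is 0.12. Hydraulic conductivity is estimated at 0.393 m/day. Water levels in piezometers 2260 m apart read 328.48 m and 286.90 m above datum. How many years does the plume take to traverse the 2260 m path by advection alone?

103

Hydraulic gradient i = (328.48 − 286.90) / 2260 = 41.58 / 2260 = 0.01840.
Darcy flux q = K · i = 0.3930 × 0.01840 = 0.007231 m/day.
Seepage velocity v = q / n_e = 0.007231 / 0.12 = 0.06025 m/day.
Travel time t = L / v = 2260 / 0.06025 = 37508 days = 102.7 years.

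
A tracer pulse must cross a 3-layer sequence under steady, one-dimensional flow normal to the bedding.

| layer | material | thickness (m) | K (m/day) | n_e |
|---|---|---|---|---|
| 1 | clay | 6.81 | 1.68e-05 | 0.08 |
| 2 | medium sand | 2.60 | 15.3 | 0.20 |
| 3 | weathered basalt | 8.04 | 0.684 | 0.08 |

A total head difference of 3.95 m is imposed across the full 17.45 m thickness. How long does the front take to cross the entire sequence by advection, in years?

With flow normal to the layers, continuity requires the same specific discharge q through every layer.
Σ(b_i/K_i) = 6.81/1.68e-05 + 2.60/15.3 + 8.04/0.684 = 4.054e+05 d.
q = Δh / Σ(b_i/K_i) = 3.95 / 4.054e+05 = 9.744e-06 m/day.
In each layer the seepage velocity is v_i = q/n_i, so the layer transit time is t_i = b_i·n_i / q:
  layer 1 (clay): t_1 = 6.81 × 0.08 / 9.744e-06 = 55910 d
  layer 2 (medium sand): t_2 = 2.60 × 0.20 / 9.744e-06 = 53365 d
  layer 3 (weathered basalt): t_3 = 8.04 × 0.08 / 9.744e-06 = 66008 d
Total t = Σ t_i = 1.753e+05 days = 479.9 years.

480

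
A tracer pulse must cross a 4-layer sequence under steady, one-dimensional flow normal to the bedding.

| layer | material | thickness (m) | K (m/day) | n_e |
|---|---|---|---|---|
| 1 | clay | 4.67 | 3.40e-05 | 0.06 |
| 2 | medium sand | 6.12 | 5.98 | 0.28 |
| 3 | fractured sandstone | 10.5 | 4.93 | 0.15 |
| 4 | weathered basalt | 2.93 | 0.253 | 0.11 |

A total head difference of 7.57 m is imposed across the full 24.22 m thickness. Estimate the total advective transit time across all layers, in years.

With flow normal to the layers, continuity requires the same specific discharge q through every layer.
Σ(b_i/K_i) = 4.67/3.40e-05 + 6.12/5.98 + 10.5/4.93 + 2.93/0.253 = 1.374e+05 d.
q = Δh / Σ(b_i/K_i) = 7.57 / 1.374e+05 = 5.511e-05 m/day.
In each layer the seepage velocity is v_i = q/n_i, so the layer transit time is t_i = b_i·n_i / q:
  layer 1 (clay): t_1 = 4.67 × 0.06 / 5.511e-05 = 5085 d
  layer 2 (medium sand): t_2 = 6.12 × 0.28 / 5.511e-05 = 31096 d
  layer 3 (fractured sandstone): t_3 = 10.5 × 0.15 / 5.511e-05 = 28580 d
  layer 4 (weathered basalt): t_4 = 2.93 × 0.11 / 5.511e-05 = 5849 d
Total t = Σ t_i = 70609 days = 193.3 years.

193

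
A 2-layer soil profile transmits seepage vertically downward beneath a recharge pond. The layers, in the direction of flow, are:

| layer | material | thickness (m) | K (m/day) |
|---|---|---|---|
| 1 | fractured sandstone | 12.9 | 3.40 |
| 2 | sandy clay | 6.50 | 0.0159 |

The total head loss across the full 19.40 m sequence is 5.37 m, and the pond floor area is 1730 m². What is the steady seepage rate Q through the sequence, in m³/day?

Flow is perpendicular to layering, so the layers act in series and the equivalent K is the thickness-weighted harmonic mean.
Total thickness L = 12.9 + 6.50 = 19.40 m.
Σ(b_i/K_i) = 12.9/3.40 + 6.50/0.0159 = 412.6 d.
K_eq = L / Σ(b_i/K_i) = 19.40 / 412.6 = 0.04702 m/day.
Q = K_eq · A · (Δh/L) = 0.04702 × 1730 × (5.37/19.40) = 22.52 m³/day.

22.5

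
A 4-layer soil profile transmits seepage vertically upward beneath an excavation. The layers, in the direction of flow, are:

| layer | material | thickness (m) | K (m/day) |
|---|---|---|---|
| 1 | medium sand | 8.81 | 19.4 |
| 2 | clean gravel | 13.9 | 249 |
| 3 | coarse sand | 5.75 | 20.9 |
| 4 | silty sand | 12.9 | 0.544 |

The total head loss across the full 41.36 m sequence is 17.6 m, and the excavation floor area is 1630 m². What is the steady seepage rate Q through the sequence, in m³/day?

Flow is perpendicular to layering, so the layers act in series and the equivalent K is the thickness-weighted harmonic mean.
Total thickness L = 8.81 + 13.9 + 5.75 + 12.9 = 41.36 m.
Σ(b_i/K_i) = 8.81/19.4 + 13.9/249 + 5.75/20.9 + 12.9/0.544 = 24.50 d.
K_eq = L / Σ(b_i/K_i) = 41.36 / 24.50 = 1.688 m/day.
Q = K_eq · A · (Δh/L) = 1.688 × 1630 × (17.6/41.36) = 1171 m³/day.

1170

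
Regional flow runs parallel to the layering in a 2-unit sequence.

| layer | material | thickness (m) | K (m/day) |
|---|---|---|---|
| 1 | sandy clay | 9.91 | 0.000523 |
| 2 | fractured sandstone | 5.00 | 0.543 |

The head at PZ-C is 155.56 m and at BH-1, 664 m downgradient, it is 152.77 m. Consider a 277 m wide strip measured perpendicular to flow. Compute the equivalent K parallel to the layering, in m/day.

0.182

Flow is parallel to layering, so each bed carries its own Darcy discharge and the transmissivities add.
Σ(K_i·b_i) = 0.000523×9.91 + 0.543×5.00 = 2.720 m²/day.
Total thickness b = 14.91 m, so K_eq = Σ(K_i·b_i)/b = 0.1824 m/day.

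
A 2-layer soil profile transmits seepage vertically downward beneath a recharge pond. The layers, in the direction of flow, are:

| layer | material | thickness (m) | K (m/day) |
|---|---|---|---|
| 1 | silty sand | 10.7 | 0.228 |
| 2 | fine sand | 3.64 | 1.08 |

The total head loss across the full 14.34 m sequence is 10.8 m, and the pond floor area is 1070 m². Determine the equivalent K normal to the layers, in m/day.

0.285

Flow is perpendicular to layering, so the layers act in series and the equivalent K is the thickness-weighted harmonic mean.
Total thickness L = 10.7 + 3.64 = 14.34 m.
Σ(b_i/K_i) = 10.7/0.228 + 3.64/1.08 = 50.30 d.
K_eq = L / Σ(b_i/K_i) = 14.34 / 50.30 = 0.2851 m/day.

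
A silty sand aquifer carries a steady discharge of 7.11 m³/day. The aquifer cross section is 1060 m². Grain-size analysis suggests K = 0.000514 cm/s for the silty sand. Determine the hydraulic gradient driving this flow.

0.0151

Convert K: 0.000514 cm/s × 864 = 0.4441 m/day.
From Q = K·A·i, i = Q / (K·A) = 7.11 / (0.4441 × 1060) = 0.01510.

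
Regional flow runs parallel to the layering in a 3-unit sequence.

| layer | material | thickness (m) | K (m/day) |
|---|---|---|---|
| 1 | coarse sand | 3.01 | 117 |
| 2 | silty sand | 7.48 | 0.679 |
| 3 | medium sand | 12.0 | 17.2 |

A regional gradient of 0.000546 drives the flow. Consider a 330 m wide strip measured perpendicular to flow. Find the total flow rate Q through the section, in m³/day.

Flow is parallel to layering, so each bed carries its own Darcy discharge and the transmissivities add.
Σ(K_i·b_i) = 117×3.01 + 0.679×7.48 + 17.2×12.0 = 563.6 m²/day.
Hydraulic gradient i = 0.000546.
Q = Σ(K_i·b_i) · W · i = 563.6 × 330 × 0.0005460 = 101.6 m³/day.

102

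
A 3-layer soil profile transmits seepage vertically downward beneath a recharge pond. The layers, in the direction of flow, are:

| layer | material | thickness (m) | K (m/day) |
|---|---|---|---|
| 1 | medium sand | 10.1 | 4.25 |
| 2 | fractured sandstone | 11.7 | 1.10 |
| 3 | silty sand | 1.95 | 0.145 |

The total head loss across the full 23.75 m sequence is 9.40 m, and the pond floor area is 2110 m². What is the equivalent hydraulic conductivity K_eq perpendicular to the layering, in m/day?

Flow is perpendicular to layering, so the layers act in series and the equivalent K is the thickness-weighted harmonic mean.
Total thickness L = 10.1 + 11.7 + 1.95 = 23.75 m.
Σ(b_i/K_i) = 10.1/4.25 + 11.7/1.10 + 1.95/0.145 = 26.46 d.
K_eq = L / Σ(b_i/K_i) = 23.75 / 26.46 = 0.8975 m/day.

0.898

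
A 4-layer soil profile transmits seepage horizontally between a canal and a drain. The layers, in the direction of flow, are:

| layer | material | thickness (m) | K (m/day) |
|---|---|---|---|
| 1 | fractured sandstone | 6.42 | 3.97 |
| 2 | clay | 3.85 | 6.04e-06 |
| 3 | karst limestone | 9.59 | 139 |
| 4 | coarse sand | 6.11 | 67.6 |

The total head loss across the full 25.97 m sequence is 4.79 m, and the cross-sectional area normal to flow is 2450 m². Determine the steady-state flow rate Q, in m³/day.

Flow is perpendicular to layering, so the layers act in series and the equivalent K is the thickness-weighted harmonic mean.
Total thickness L = 6.42 + 3.85 + 9.59 + 6.11 = 25.97 m.
Σ(b_i/K_i) = 6.42/3.97 + 3.85/6.04e-06 + 9.59/139 + 6.11/67.6 = 6.374e+05 d.
K_eq = L / Σ(b_i/K_i) = 25.97 / 6.374e+05 = 4.074e-05 m/day.
Q = K_eq · A · (Δh/L) = 4.074e-05 × 2450 × (4.79/25.97) = 0.01841 m³/day.

0.0184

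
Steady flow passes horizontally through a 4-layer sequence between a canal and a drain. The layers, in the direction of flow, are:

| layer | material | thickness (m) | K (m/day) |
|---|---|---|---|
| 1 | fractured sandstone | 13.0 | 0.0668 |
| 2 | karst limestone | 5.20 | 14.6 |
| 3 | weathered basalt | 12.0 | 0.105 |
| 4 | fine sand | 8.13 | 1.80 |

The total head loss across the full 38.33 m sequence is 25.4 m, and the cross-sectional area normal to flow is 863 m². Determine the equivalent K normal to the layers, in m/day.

Flow is perpendicular to layering, so the layers act in series and the equivalent K is the thickness-weighted harmonic mean.
Total thickness L = 13.0 + 5.20 + 12.0 + 8.13 = 38.33 m.
Σ(b_i/K_i) = 13.0/0.0668 + 5.20/14.6 + 12.0/0.105 + 8.13/1.80 = 313.8 d.
K_eq = L / Σ(b_i/K_i) = 38.33 / 313.8 = 0.1222 m/day.

0.122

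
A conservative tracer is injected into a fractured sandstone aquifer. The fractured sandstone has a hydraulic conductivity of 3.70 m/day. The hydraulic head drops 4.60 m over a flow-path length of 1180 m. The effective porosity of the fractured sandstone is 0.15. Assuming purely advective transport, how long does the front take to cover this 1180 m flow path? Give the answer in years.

33.6

Hydraulic gradient i = Δh / L = 4.60 / 1180 = 0.003898.
Darcy flux q = K · i = 3.700 × 0.003898 = 0.01442 m/day.
Seepage velocity v = q / n_e = 0.01442 / 0.15 = 0.09616 m/day.
Travel time t = L / v = 1180 / 0.09616 = 12271 days = 33.60 years.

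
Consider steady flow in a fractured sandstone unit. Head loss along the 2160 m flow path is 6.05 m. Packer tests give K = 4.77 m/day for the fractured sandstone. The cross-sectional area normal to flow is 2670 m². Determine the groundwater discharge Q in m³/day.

Hydraulic gradient i = Δh / L = 6.05 / 2160 = 0.002801.
Darcy's law: Q = K · A · i = 4.770 × 2670 × 0.002801 = 35.67 m³/day.

35.7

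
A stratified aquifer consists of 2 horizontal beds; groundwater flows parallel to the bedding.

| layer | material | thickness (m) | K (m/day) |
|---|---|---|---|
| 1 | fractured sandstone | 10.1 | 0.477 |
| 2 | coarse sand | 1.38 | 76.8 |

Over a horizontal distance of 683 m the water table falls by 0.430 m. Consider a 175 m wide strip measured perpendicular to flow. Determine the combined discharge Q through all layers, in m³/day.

12.2

Flow is parallel to layering, so each bed carries its own Darcy discharge and the transmissivities add.
Σ(K_i·b_i) = 0.477×10.1 + 76.8×1.38 = 110.8 m²/day.
Hydraulic gradient i = Δh / L = 0.430 / 683 = 0.0006296.
Q = Σ(K_i·b_i) · W · i = 110.8 × 175 × 0.0006296 = 12.21 m³/day.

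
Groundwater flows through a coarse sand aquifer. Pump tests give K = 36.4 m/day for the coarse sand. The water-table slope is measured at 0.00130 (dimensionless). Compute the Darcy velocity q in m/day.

0.0473

Hydraulic gradient i = 0.00130.
Specific discharge q = K · i = 36.40 × 0.001300 = 0.04732 m/day.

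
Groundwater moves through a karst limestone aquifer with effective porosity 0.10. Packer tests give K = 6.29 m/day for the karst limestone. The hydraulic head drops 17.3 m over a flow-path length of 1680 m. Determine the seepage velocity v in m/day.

Hydraulic gradient i = Δh / L = 17.3 / 1680 = 0.01030.
Darcy flux q = K · i = 6.290 × 0.01030 = 0.06477 m/day.
Seepage velocity v = q / n_e = 0.06477 / 0.10 = 0.6477 m/day.

0.648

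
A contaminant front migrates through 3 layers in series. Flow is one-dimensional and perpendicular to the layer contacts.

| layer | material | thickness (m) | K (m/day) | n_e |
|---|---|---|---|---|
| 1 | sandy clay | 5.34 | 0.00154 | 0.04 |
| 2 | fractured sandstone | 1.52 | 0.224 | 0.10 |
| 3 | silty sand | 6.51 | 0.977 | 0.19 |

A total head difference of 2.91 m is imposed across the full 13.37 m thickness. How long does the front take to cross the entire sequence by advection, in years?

With flow normal to the layers, continuity requires the same specific discharge q through every layer.
Σ(b_i/K_i) = 5.34/0.00154 + 1.52/0.224 + 6.51/0.977 = 3481 d.
q = Δh / Σ(b_i/K_i) = 2.91 / 3481 = 0.0008360 m/day.
In each layer the seepage velocity is v_i = q/n_i, so the layer transit time is t_i = b_i·n_i / q:
  layer 1 (sandy clay): t_1 = 5.34 × 0.04 / 0.0008360 = 255.5 d
  layer 2 (fractured sandstone): t_2 = 1.52 × 0.10 / 0.0008360 = 181.8 d
  layer 3 (silty sand): t_3 = 6.51 × 0.19 / 0.0008360 = 1480 d
Total t = Σ t_i = 1917 days = 5.248 years.

5.25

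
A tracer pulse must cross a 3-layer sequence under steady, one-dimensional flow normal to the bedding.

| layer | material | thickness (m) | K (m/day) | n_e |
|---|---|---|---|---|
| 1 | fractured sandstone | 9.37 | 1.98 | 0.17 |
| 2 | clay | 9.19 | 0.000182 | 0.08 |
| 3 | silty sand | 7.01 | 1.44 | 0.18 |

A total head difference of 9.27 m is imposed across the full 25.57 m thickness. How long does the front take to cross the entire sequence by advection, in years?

53.5

With flow normal to the layers, continuity requires the same specific discharge q through every layer.
Σ(b_i/K_i) = 9.37/1.98 + 9.19/0.000182 + 7.01/1.44 = 50504 d.
q = Δh / Σ(b_i/K_i) = 9.27 / 50504 = 0.0001835 m/day.
In each layer the seepage velocity is v_i = q/n_i, so the layer transit time is t_i = b_i·n_i / q:
  layer 1 (fractured sandstone): t_1 = 9.37 × 0.17 / 0.0001835 = 8678 d
  layer 2 (clay): t_2 = 9.19 × 0.08 / 0.0001835 = 4005 d
  layer 3 (silty sand): t_3 = 7.01 × 0.18 / 0.0001835 = 6874 d
Total t = Σ t_i = 19558 days = 53.55 years.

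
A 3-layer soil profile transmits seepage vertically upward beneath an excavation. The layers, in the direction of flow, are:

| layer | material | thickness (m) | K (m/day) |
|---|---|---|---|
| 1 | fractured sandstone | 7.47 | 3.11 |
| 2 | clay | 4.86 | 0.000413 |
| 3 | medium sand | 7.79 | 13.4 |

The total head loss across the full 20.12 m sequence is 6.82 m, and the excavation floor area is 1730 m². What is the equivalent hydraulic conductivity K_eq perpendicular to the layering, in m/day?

0.00171

Flow is perpendicular to layering, so the layers act in series and the equivalent K is the thickness-weighted harmonic mean.
Total thickness L = 7.47 + 4.86 + 7.79 = 20.12 m.
Σ(b_i/K_i) = 7.47/3.11 + 4.86/0.000413 + 7.79/13.4 = 11771 d.
K_eq = L / Σ(b_i/K_i) = 20.12 / 11771 = 0.001709 m/day.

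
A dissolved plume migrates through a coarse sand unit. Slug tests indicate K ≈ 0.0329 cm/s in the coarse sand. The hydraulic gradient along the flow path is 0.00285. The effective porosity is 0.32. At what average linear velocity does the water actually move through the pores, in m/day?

Convert K: 0.0329 cm/s × 864 = 28.43 m/day.
Hydraulic gradient i = 0.00285.
Darcy flux q = K · i = 28.43 × 0.002850 = 0.08101 m/day.
Seepage velocity v = q / n_e = 0.08101 / 0.32 = 0.2532 m/day.

0.253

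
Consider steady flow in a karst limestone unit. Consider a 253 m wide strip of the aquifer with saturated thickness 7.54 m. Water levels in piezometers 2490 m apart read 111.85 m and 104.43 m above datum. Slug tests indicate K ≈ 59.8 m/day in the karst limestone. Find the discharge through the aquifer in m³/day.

Cross-sectional area A = 253 × 7.54 = 1908 m².
Hydraulic gradient i = (111.85 − 104.43) / 2490 = 7.42 / 2490 = 0.002980.
Darcy's law: Q = K · A · i = 59.80 × 1908 × 0.002980 = 339.9 m³/day.

340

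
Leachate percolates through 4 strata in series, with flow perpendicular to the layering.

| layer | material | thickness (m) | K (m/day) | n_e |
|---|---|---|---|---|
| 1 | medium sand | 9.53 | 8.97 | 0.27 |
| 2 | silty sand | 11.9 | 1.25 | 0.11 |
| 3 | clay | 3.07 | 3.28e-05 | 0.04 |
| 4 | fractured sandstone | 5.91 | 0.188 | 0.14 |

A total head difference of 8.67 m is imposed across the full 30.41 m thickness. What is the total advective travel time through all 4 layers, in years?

With flow normal to the layers, continuity requires the same specific discharge q through every layer.
Σ(b_i/K_i) = 9.53/8.97 + 11.9/1.25 + 3.07/3.28e-05 + 5.91/0.188 = 93640 d.
q = Δh / Σ(b_i/K_i) = 8.67 / 93640 = 9.259e-05 m/day.
In each layer the seepage velocity is v_i = q/n_i, so the layer transit time is t_i = b_i·n_i / q:
  layer 1 (medium sand): t_1 = 9.53 × 0.27 / 9.259e-05 = 27791 d
  layer 2 (silty sand): t_2 = 11.9 × 0.11 / 9.259e-05 = 14138 d
  layer 3 (clay): t_3 = 3.07 × 0.04 / 9.259e-05 = 1326 d
  layer 4 (fractured sandstone): t_4 = 5.91 × 0.14 / 9.259e-05 = 8936 d
Total t = Σ t_i = 52191 days = 142.9 years.

143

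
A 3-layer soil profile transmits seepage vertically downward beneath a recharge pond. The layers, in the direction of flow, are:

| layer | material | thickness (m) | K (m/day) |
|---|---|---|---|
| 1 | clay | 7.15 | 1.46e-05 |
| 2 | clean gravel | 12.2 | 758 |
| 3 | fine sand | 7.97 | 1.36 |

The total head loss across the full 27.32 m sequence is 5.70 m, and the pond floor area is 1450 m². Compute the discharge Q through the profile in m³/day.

0.0169

Flow is perpendicular to layering, so the layers act in series and the equivalent K is the thickness-weighted harmonic mean.
Total thickness L = 7.15 + 12.2 + 7.97 = 27.32 m.
Σ(b_i/K_i) = 7.15/1.46e-05 + 12.2/758 + 7.97/1.36 = 4.897e+05 d.
K_eq = L / Σ(b_i/K_i) = 27.32 / 4.897e+05 = 5.579e-05 m/day.
Q = K_eq · A · (Δh/L) = 5.579e-05 × 1450 × (5.70/27.32) = 0.01688 m³/day.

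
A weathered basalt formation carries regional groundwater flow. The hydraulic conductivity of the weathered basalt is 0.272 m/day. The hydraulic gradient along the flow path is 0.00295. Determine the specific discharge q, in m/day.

0.000802

Hydraulic gradient i = 0.00295.
Specific discharge q = K · i = 0.2720 × 0.002950 = 0.0008024 m/day.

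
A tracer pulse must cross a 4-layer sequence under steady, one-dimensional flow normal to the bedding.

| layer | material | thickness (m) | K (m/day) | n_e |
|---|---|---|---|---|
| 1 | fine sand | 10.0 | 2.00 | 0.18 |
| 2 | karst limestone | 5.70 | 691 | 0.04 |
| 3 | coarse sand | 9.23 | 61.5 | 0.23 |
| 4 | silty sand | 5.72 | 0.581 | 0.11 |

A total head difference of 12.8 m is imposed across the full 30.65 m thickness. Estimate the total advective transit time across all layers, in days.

With flow normal to the layers, continuity requires the same specific discharge q through every layer.
Σ(b_i/K_i) = 10.0/2.00 + 5.70/691 + 9.23/61.5 + 5.72/0.581 = 15.00 d.
q = Δh / Σ(b_i/K_i) = 12.8 / 15.00 = 0.8531 m/day.
In each layer the seepage velocity is v_i = q/n_i, so the layer transit time is t_i = b_i·n_i / q:
  layer 1 (fine sand): t_1 = 10.0 × 0.18 / 0.8531 = 2.110 d
  layer 2 (karst limestone): t_2 = 5.70 × 0.04 / 0.8531 = 0.2672 d
  layer 3 (coarse sand): t_3 = 9.23 × 0.23 / 0.8531 = 2.488 d
  layer 4 (silty sand): t_4 = 5.72 × 0.11 / 0.8531 = 0.7375 d
Total t = Σ t_i = 5.603 days.

5.60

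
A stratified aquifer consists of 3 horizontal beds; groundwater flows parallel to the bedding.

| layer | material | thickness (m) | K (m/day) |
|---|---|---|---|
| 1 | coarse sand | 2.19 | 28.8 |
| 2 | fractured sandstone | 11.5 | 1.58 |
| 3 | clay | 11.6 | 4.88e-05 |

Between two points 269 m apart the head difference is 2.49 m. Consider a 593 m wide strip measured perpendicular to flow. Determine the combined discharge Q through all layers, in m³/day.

446

Flow is parallel to layering, so each bed carries its own Darcy discharge and the transmissivities add.
Σ(K_i·b_i) = 28.8×2.19 + 1.58×11.5 + 4.88e-05×11.6 = 81.24 m²/day.
Hydraulic gradient i = Δh / L = 2.49 / 269 = 0.009257.
Q = Σ(K_i·b_i) · W · i = 81.24 × 593 × 0.009257 = 445.9 m³/day.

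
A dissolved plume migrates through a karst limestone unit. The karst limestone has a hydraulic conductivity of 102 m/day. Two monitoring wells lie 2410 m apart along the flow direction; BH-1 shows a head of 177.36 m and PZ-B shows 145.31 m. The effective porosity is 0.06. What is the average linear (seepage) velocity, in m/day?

Hydraulic gradient i = (177.36 − 145.31) / 2410 = 32.05 / 2410 = 0.01330.
Darcy flux q = K · i = 102.0 × 0.01330 = 1.356 m/day.
Seepage velocity v = q / n_e = 1.356 / 0.06 = 22.61 m/day.

22.6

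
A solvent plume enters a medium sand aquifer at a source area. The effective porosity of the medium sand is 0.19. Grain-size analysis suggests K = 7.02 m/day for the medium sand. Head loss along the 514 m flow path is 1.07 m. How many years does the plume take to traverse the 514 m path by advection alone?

18.3

Hydraulic gradient i = Δh / L = 1.07 / 514 = 0.002082.
Darcy flux q = K · i = 7.020 × 0.002082 = 0.01461 m/day.
Seepage velocity v = q / n_e = 0.01461 / 0.19 = 0.07691 m/day.
Travel time t = L / v = 514 / 0.07691 = 6683 days = 18.30 years.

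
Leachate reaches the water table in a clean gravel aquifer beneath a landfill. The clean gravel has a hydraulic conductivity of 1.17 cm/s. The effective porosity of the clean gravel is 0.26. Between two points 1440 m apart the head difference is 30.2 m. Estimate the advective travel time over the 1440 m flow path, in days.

Convert K: 1.17 cm/s × 864 = 1011 m/day.
Hydraulic gradient i = Δh / L = 30.2 / 1440 = 0.02097.
Darcy flux q = K · i = 1011 × 0.02097 = 21.20 m/day.
Seepage velocity v = q / n_e = 21.20 / 0.26 = 81.54 m/day.
Travel time t = L / v = 1440 / 81.54 = 17.66 days.

17.7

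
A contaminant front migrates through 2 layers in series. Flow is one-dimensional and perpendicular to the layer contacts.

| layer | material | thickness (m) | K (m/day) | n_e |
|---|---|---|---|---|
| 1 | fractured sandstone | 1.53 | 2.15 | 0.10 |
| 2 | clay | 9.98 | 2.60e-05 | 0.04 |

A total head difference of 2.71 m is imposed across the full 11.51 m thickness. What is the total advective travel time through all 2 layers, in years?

With flow normal to the layers, continuity requires the same specific discharge q through every layer.
Σ(b_i/K_i) = 1.53/2.15 + 9.98/2.60e-05 = 3.838e+05 d.
q = Δh / Σ(b_i/K_i) = 2.71 / 3.838e+05 = 7.060e-06 m/day.
In each layer the seepage velocity is v_i = q/n_i, so the layer transit time is t_i = b_i·n_i / q:
  layer 1 (fractured sandstone): t_1 = 1.53 × 0.10 / 7.060e-06 = 21671 d
  layer 2 (clay): t_2 = 9.98 × 0.04 / 7.060e-06 = 56543 d
Total t = Σ t_i = 78214 days = 214.1 years.

214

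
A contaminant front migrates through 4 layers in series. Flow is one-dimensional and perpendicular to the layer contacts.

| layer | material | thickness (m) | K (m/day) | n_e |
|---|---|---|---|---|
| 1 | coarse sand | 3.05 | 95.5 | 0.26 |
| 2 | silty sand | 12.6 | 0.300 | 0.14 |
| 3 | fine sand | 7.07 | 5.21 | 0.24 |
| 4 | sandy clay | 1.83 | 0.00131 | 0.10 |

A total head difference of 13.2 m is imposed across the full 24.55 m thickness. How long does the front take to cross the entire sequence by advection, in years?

1.33

With flow normal to the layers, continuity requires the same specific discharge q through every layer.
Σ(b_i/K_i) = 3.05/95.5 + 12.6/0.300 + 7.07/5.21 + 1.83/0.00131 = 1440 d.
q = Δh / Σ(b_i/K_i) = 13.2 / 1440 = 0.009165 m/day.
In each layer the seepage velocity is v_i = q/n_i, so the layer transit time is t_i = b_i·n_i / q:
  layer 1 (coarse sand): t_1 = 3.05 × 0.26 / 0.009165 = 86.53 d
  layer 2 (silty sand): t_2 = 12.6 × 0.14 / 0.009165 = 192.5 d
  layer 3 (fine sand): t_3 = 7.07 × 0.24 / 0.009165 = 185.1 d
  layer 4 (sandy clay): t_4 = 1.83 × 0.10 / 0.009165 = 19.97 d
Total t = Σ t_i = 484.1 days = 1.325 years.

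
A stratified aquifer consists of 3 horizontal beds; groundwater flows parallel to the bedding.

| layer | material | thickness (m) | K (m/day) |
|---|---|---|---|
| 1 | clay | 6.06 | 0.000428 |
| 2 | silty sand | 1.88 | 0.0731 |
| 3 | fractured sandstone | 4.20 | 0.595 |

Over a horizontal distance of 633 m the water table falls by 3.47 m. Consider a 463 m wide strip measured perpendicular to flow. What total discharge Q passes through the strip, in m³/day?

6.70

Flow is parallel to layering, so each bed carries its own Darcy discharge and the transmissivities add.
Σ(K_i·b_i) = 0.000428×6.06 + 0.0731×1.88 + 0.595×4.20 = 2.639 m²/day.
Hydraulic gradient i = Δh / L = 3.47 / 633 = 0.005482.
Q = Σ(K_i·b_i) · W · i = 2.639 × 463 × 0.005482 = 6.698 m³/day.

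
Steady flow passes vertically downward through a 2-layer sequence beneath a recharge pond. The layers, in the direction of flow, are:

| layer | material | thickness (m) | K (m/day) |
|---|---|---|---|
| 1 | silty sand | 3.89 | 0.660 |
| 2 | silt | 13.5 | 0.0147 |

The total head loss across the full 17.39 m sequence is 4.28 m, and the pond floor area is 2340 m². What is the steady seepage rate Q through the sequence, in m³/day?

10.8

Flow is perpendicular to layering, so the layers act in series and the equivalent K is the thickness-weighted harmonic mean.
Total thickness L = 3.89 + 13.5 = 17.39 m.
Σ(b_i/K_i) = 3.89/0.660 + 13.5/0.0147 = 924.3 d.
K_eq = L / Σ(b_i/K_i) = 17.39 / 924.3 = 0.01882 m/day.
Q = K_eq · A · (Δh/L) = 0.01882 × 2340 × (4.28/17.39) = 10.84 m³/day.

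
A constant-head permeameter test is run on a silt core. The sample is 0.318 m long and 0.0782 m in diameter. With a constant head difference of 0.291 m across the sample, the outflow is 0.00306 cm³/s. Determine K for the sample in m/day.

0.0602

Cross-sectional area A = π·(d/2)² = π × (0.0782/2)² = 0.004803 m².
Convert discharge: 0.00306 cm³/s = 3.060e-09 m³/s.
Darcy's law rearranged: K = Q·L / (A·Δh) = 3.060e-09 × 0.318 / (0.004803 × 0.291) = 6.962e-07 m/s = 0.06015 m/day.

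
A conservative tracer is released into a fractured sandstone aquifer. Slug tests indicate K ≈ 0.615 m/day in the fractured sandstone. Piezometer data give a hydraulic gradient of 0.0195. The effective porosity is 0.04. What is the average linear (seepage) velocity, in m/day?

Hydraulic gradient i = 0.0195.
Darcy flux q = K · i = 0.6150 × 0.01950 = 0.01199 m/day.
Seepage velocity v = q / n_e = 0.01199 / 0.04 = 0.2998 m/day.

0.300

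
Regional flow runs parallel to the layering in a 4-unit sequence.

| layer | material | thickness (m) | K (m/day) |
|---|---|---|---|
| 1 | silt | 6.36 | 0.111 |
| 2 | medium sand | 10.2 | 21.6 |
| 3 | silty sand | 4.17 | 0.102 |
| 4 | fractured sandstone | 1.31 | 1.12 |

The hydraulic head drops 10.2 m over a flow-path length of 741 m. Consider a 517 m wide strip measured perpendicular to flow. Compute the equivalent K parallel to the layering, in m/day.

Flow is parallel to layering, so each bed carries its own Darcy discharge and the transmissivities add.
Σ(K_i·b_i) = 0.111×6.36 + 21.6×10.2 + 0.102×4.17 + 1.12×1.31 = 222.9 m²/day.
Total thickness b = 22.04 m, so K_eq = Σ(K_i·b_i)/b = 10.11 m/day.

10.1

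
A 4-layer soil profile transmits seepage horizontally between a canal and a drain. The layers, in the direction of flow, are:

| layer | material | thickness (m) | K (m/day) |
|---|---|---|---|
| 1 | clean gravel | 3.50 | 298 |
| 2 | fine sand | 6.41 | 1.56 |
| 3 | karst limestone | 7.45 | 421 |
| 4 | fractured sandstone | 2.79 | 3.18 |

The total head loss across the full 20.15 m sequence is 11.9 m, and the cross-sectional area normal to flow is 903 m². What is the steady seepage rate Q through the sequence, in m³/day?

Flow is perpendicular to layering, so the layers act in series and the equivalent K is the thickness-weighted harmonic mean.
Total thickness L = 3.50 + 6.41 + 7.45 + 2.79 = 20.15 m.
Σ(b_i/K_i) = 3.50/298 + 6.41/1.56 + 7.45/421 + 2.79/3.18 = 5.016 d.
K_eq = L / Σ(b_i/K_i) = 20.15 / 5.016 = 4.017 m/day.
Q = K_eq · A · (Δh/L) = 4.017 × 903 × (11.9/20.15) = 2142 m³/day.

2140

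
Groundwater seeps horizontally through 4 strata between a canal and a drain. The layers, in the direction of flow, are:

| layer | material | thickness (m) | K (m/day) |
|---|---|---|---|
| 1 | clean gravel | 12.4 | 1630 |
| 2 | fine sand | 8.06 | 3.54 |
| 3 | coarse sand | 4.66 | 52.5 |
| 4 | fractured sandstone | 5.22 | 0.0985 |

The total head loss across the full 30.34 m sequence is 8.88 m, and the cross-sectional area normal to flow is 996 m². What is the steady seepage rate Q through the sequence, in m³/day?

Flow is perpendicular to layering, so the layers act in series and the equivalent K is the thickness-weighted harmonic mean.
Total thickness L = 12.4 + 8.06 + 4.66 + 5.22 = 30.34 m.
Σ(b_i/K_i) = 12.4/1630 + 8.06/3.54 + 4.66/52.5 + 5.22/0.0985 = 55.37 d.
K_eq = L / Σ(b_i/K_i) = 30.34 / 55.37 = 0.5480 m/day.
Q = K_eq · A · (Δh/L) = 0.5480 × 996 × (8.88/30.34) = 159.7 m³/day.

160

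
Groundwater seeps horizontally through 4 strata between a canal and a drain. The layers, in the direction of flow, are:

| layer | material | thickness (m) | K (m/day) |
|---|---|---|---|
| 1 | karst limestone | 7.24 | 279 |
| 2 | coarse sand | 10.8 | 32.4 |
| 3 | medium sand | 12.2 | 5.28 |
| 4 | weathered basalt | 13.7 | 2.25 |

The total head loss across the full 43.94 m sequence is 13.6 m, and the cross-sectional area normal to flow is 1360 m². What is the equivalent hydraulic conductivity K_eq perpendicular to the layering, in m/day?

5.02

Flow is perpendicular to layering, so the layers act in series and the equivalent K is the thickness-weighted harmonic mean.
Total thickness L = 7.24 + 10.8 + 12.2 + 13.7 = 43.94 m.
Σ(b_i/K_i) = 7.24/279 + 10.8/32.4 + 12.2/5.28 + 13.7/2.25 = 8.759 d.
K_eq = L / Σ(b_i/K_i) = 43.94 / 8.759 = 5.017 m/day.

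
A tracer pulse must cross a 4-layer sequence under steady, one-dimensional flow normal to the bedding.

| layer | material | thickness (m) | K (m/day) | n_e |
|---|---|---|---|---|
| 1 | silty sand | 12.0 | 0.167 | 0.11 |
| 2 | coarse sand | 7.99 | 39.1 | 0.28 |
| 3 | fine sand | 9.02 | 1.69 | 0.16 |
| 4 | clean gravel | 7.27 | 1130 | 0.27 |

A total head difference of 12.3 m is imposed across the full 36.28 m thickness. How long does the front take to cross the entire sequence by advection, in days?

43.8

With flow normal to the layers, continuity requires the same specific discharge q through every layer.
Σ(b_i/K_i) = 12.0/0.167 + 7.99/39.1 + 9.02/1.69 + 7.27/1130 = 77.40 d.
q = Δh / Σ(b_i/K_i) = 12.3 / 77.40 = 0.1589 m/day.
In each layer the seepage velocity is v_i = q/n_i, so the layer transit time is t_i = b_i·n_i / q:
  layer 1 (silty sand): t_1 = 12.0 × 0.11 / 0.1589 = 8.307 d
  layer 2 (coarse sand): t_2 = 7.99 × 0.28 / 0.1589 = 14.08 d
  layer 3 (fine sand): t_3 = 9.02 × 0.16 / 0.1589 = 9.082 d
  layer 4 (clean gravel): t_4 = 7.27 × 0.27 / 0.1589 = 12.35 d
Total t = Σ t_i = 43.82 days.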